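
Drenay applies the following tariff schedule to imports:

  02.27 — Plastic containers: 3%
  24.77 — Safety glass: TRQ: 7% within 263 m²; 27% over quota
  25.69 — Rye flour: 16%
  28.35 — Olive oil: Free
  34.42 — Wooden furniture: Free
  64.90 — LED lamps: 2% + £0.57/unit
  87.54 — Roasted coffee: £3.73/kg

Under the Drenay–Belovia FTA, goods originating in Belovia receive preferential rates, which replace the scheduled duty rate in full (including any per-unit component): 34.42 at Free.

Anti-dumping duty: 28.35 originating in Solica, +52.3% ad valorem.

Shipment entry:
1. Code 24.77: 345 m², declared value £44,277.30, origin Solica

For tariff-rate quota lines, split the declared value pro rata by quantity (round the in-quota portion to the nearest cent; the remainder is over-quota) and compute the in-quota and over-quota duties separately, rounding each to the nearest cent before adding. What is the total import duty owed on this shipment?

Line 1 (24.77, Solica, 345 m², £44,277.30):
Code 24.77 is under a tariff-rate quota (threshold 263 m²). In-quota: 263 m² at 7%; over-quota: 82 m² at 27%.
Pro-rata value split: in-quota = £44,277.30 × 263/345 = £33,753.42; over-quota = £44,277.30 − £33,753.42 = £10,523.88.
In-quota duty = £33,753.42 × 7% = £2,362.74. Over-quota duty = £10,523.88 × 27% = £2,841.45.
Line duty = £2,362.74 + £2,841.45 = £5,204.19.

£5,204.19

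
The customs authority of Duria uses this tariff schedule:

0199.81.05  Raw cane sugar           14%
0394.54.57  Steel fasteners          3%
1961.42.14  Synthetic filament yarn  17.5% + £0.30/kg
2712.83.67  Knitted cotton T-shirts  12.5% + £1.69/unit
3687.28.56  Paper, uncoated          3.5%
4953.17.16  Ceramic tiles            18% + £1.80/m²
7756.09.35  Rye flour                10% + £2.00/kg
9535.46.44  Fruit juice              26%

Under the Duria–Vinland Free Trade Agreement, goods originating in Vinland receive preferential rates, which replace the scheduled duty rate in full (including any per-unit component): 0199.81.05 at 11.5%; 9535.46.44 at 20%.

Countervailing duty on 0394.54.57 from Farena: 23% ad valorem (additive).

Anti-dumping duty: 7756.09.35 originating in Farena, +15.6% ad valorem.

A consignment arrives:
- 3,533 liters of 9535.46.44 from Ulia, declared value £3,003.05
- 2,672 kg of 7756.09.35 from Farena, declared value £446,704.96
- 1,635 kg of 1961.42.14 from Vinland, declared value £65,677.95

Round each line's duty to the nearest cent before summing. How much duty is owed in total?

£132,465.40

Line 1 (9535.46.44, Ulia, 3,533 liters, £3,003.05):
Base rate for 9535.46.44 is 26%.
9535.46.44 has an FTA preferential rate, but origin Ulia is not Vinland; base rate stands.
Duty = £3,003.05 × 26% = £780.79.
Line 2 (7756.09.35, Farena, 2,672 kg, £446,704.96):
Base rate for 7756.09.35 is 10% + £2.00/kg.
Additional duty on 7756.09.35 from Farena: +15.6%. Applied ad valorem rate: 10% + 15.6% = 25.6%.
Duty = £446,704.96 × 25.6% + 2,672 × £2.00 = £119,700.47.
Line 3 (1961.42.14, Vinland, 1,635 kg, £65,677.95):
Base rate for 1961.42.14 is 17.5% + £0.30/kg.
Origin Vinland is the FTA partner but 1961.42.14 is not on the preference list; base rate stands.
Duty = £65,677.95 × 17.5% + 1,635 × £0.30 = £11,984.14.
Total = £780.79 + £119,700.47 + £11,984.14 = £132,465.40.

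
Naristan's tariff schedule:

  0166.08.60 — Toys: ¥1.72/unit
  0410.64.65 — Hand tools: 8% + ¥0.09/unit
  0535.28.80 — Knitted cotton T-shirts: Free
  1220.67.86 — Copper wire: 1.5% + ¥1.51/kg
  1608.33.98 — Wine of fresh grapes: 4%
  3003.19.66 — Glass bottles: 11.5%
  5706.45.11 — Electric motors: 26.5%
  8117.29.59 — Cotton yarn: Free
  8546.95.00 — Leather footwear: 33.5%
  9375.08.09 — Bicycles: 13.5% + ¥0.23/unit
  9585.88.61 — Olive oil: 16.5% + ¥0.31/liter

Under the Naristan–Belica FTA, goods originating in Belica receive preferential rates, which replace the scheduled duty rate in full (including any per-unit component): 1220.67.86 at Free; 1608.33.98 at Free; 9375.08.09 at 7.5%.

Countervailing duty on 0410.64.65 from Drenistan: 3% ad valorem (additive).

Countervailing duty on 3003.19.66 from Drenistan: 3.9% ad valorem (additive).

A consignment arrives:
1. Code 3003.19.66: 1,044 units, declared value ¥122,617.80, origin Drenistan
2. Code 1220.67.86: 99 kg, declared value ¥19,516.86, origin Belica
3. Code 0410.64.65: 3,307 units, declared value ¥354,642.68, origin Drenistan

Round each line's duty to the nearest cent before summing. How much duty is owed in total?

¥58,191.46

Line 1 (3003.19.66, Drenistan, 1,044 units, ¥122,617.80):
Base rate for 3003.19.66 is 11.5%.
Additional duty on 3003.19.66 from Drenistan: +3.9%. Applied ad valorem rate: 11.5% + 3.9% = 15.4%.
Duty = ¥122,617.80 × 15.4% = ¥18,883.14.
Line 2 (1220.67.86, Belica, 99 kg, ¥19,516.86):
Base rate for 1220.67.86 is 1.5% + ¥1.51/kg.
Origin Belica qualifies under the Naristan–Belica agreement and 1220.67.86 is covered: preferential rate Free applies instead.
Duty = ¥19,516.86 × 0% = ¥0.00.
Line 3 (0410.64.65, Drenistan, 3,307 units, ¥354,642.68):
Base rate for 0410.64.65 is 8% + ¥0.09/unit.
Additional duty on 0410.64.65 from Drenistan: +3%. Applied ad valorem rate: 8% + 3% = 11%.
Duty = ¥354,642.68 × 11% + 3,307 × ¥0.09 = ¥39,308.32.
Total = ¥18,883.14 + ¥0.00 + ¥39,308.32 = ¥58,191.46.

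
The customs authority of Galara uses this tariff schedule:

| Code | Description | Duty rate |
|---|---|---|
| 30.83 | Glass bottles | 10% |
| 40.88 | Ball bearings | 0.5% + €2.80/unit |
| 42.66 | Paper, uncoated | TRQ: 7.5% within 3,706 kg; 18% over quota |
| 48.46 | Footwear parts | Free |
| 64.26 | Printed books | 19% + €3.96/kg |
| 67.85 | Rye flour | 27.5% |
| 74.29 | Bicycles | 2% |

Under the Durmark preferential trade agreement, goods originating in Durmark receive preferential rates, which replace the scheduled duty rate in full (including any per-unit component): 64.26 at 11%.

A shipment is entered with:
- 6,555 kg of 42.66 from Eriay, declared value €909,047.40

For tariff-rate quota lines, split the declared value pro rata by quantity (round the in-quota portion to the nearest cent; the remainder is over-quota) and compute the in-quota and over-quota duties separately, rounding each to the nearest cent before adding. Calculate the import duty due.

Line 1 (42.66, Eriay, 6,555 kg, €909,047.40):
Code 42.66 is under a tariff-rate quota (threshold 3,706 kg). In-quota: 3,706 kg at 7.5%; over-quota: 2,849 kg at 18%.
Pro-rata value split: in-quota = €909,047.40 × 3,706/6,555 = €513,948.08; over-quota = €909,047.40 − €513,948.08 = €395,099.32.
In-quota duty = €513,948.08 × 7.5% = €38,546.11. Over-quota duty = €395,099.32 × 18% = €71,117.88.
Line duty = €38,546.11 + €71,117.88 = €109,663.99.

€109,663.99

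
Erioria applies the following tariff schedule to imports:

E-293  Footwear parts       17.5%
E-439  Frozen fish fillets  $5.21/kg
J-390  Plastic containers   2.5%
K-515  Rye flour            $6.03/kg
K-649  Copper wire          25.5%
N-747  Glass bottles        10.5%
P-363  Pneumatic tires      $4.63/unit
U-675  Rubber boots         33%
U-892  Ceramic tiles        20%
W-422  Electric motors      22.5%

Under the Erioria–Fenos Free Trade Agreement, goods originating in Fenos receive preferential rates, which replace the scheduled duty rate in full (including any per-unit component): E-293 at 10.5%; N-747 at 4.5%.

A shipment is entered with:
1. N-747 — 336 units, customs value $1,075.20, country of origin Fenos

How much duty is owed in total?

Line 1 (N-747, Fenos, 336 units, $1,075.20):
Base rate for N-747 is 10.5%.
Origin Fenos qualifies under the Erioria–Fenos agreement and N-747 is covered: preferential rate 4.5% applies instead.
Duty = $1,075.20 × 4.5% = $48.38.

$48.38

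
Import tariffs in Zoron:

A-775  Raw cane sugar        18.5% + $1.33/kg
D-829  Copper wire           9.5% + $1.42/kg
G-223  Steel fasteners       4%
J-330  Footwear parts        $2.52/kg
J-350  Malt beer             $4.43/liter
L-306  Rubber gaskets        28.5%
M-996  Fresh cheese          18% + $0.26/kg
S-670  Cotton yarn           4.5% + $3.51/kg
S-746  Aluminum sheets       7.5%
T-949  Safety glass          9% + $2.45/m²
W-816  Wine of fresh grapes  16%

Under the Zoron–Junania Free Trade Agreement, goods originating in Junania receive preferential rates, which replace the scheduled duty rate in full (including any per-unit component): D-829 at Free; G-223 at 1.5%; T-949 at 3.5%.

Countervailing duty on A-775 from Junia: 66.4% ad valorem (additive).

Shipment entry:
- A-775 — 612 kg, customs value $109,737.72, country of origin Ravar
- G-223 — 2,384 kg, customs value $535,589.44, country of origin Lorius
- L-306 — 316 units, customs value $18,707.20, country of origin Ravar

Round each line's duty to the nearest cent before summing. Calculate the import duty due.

$47,870.57

Line 1 (A-775, Ravar, 612 kg, $109,737.72):
Base rate for A-775 is 18.5% + $1.33/kg.
The additional-duty order on A-775 targets Junia, not Ravar; it does not apply.
Duty = $109,737.72 × 18.5% + 612 × $1.33 = $21,115.44.
Line 2 (G-223, Lorius, 2,384 kg, $535,589.44):
Base rate for G-223 is 4%.
G-223 has an FTA preferential rate, but origin Lorius is not Junania; base rate stands.
Duty = $535,589.44 × 4% = $21,423.58.
Line 3 (L-306, Ravar, 316 units, $18,707.20):
Base rate for L-306 is 28.5%.
Duty = $18,707.20 × 28.5% = $5,331.55.
Total = $21,115.44 + $21,423.58 + $5,331.55 = $47,870.57.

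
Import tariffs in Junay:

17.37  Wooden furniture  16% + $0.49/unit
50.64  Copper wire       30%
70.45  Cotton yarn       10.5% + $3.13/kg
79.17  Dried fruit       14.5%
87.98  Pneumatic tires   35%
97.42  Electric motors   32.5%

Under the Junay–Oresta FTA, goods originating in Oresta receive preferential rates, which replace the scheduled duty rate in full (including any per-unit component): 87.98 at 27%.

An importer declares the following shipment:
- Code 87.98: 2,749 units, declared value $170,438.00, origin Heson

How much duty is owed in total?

$59,653.30

Line 1 (87.98, Heson, 2,749 units, $170,438.00):
Base rate for 87.98 is 35%.
87.98 has an FTA preferential rate, but origin Heson is not Oresta; base rate stands.
Duty = $170,438.00 × 35% = $59,653.30.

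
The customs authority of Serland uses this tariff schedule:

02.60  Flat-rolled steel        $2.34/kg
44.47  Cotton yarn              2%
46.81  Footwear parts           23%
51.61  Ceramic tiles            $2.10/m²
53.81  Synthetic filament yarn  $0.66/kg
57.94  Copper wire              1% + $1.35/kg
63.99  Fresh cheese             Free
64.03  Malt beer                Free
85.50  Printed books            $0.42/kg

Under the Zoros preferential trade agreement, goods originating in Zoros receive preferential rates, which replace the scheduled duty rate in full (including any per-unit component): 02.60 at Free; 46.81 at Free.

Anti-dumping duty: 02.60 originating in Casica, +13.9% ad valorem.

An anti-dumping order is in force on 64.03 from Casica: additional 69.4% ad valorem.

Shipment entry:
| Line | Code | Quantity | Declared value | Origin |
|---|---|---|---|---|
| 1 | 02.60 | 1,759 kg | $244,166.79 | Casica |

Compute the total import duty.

$38,055.24

Line 1 (02.60, Casica, 1,759 kg, $244,166.79):
Base rate for 02.60 is $2.34/kg.
02.60 has an FTA preferential rate, but origin Casica is not Zoros; base rate stands.
Additional duty on 02.60 from Casica: +13.9% ad valorem. Applied ad valorem rate = 13.9%.
Duty = $244,166.79 × 13.9% + 1,759 × $2.34 = $38,055.24.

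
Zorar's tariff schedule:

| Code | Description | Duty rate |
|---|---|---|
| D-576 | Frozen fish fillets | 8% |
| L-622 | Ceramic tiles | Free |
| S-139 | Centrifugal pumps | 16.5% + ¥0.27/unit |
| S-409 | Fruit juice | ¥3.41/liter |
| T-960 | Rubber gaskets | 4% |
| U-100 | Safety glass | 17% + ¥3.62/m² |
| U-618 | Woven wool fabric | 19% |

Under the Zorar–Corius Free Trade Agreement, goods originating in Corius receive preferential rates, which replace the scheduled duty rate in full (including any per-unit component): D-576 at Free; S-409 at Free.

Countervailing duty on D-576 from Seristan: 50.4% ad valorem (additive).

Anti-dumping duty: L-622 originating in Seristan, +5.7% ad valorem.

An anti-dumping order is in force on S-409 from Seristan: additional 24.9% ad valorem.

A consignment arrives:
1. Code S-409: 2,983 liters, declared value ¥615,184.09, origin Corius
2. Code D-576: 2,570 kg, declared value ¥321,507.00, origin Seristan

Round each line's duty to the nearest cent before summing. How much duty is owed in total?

¥187,760.09

Line 1 (S-409, Corius, 2,983 liters, ¥615,184.09):
Base rate for S-409 is ¥3.41/liter.
Origin Corius qualifies under the Zorar–Corius agreement and S-409 is covered: preferential rate Free applies instead.
The additional-duty order on S-409 targets Seristan, not Corius; it does not apply.
Duty = ¥615,184.09 × 0% = ¥0.00.
Line 2 (D-576, Seristan, 2,570 kg, ¥321,507.00):
Base rate for D-576 is 8%.
D-576 has an FTA preferential rate, but origin Seristan is not Corius; base rate stands.
Additional duty on D-576 from Seristan: +50.4%. Applied ad valorem rate: 8% + 50.4% = 58.4%.
Duty = ¥321,507.00 × 58.4% = ¥187,760.09.
Total = ¥0.00 + ¥187,760.09 = ¥187,760.09.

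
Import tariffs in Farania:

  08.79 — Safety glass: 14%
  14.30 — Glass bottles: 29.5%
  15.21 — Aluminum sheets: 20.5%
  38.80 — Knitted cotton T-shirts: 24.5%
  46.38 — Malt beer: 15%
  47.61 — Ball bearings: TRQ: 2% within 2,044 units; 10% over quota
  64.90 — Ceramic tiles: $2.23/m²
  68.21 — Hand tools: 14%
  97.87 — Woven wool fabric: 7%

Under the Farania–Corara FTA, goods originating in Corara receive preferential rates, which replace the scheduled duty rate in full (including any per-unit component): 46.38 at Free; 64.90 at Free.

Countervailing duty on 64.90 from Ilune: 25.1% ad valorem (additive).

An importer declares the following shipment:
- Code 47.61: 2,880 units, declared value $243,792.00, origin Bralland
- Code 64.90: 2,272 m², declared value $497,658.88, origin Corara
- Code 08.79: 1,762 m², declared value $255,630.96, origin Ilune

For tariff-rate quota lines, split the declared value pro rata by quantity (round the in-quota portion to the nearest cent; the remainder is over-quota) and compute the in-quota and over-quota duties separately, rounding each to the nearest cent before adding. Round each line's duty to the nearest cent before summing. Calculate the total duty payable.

$46,325.56

Line 1 (47.61, Bralland, 2,880 units, $243,792.00):
Code 47.61 is under a tariff-rate quota (threshold 2,044 units). In-quota: 2,044 units at 2%; over-quota: 836 units at 10%.
Pro-rata value split: in-quota = $243,792.00 × 2,044/2,880 = $173,024.60; over-quota = $243,792.00 − $173,024.60 = $70,767.40.
In-quota duty = $173,024.60 × 2% = $3,460.49. Over-quota duty = $70,767.40 × 10% = $7,076.74.
Line duty = $3,460.49 + $7,076.74 = $10,537.23.
Line 2 (64.90, Corara, 2,272 m², $497,658.88):
Base rate for 64.90 is $2.23/m².
Origin Corara qualifies under the Farania–Corara agreement and 64.90 is covered: preferential rate Free applies instead.
The additional-duty order on 64.90 targets Ilune, not Corara; it does not apply.
Duty = $497,658.88 × 0% = $0.00.
Line 3 (08.79, Ilune, 1,762 m², $255,630.96):
Base rate for 08.79 is 14%.
Duty = $255,630.96 × 14% = $35,788.33.
Total = $10,537.23 + $0.00 + $35,788.33 = $46,325.56.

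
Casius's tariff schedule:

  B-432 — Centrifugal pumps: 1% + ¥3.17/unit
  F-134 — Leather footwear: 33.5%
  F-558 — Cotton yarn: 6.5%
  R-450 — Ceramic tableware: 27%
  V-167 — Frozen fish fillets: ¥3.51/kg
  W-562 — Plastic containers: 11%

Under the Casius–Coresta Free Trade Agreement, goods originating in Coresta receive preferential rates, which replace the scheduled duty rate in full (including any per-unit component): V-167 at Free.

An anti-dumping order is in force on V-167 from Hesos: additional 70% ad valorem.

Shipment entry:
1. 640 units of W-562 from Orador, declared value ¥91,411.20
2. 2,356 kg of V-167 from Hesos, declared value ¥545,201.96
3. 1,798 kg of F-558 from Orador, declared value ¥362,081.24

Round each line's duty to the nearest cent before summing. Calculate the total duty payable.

¥423,501.44

Line 1 (W-562, Orador, 640 units, ¥91,411.20):
Base rate for W-562 is 11%.
Duty = ¥91,411.20 × 11% = ¥10,055.23.
Line 2 (V-167, Hesos, 2,356 kg, ¥545,201.96):
Base rate for V-167 is ¥3.51/kg.
V-167 has an FTA preferential rate, but origin Hesos is not Coresta; base rate stands.
Additional duty on V-167 from Hesos: +70% ad valorem. Applied ad valorem rate = 70%.
Duty = ¥545,201.96 × 70% + 2,356 × ¥3.51 = ¥389,910.93.
Line 3 (F-558, Orador, 1,798 kg, ¥362,081.24):
Base rate for F-558 is 6.5%.
Duty = ¥362,081.24 × 6.5% = ¥23,535.28.
Total = ¥10,055.23 + ¥389,910.93 + ¥23,535.28 = ¥423,501.44.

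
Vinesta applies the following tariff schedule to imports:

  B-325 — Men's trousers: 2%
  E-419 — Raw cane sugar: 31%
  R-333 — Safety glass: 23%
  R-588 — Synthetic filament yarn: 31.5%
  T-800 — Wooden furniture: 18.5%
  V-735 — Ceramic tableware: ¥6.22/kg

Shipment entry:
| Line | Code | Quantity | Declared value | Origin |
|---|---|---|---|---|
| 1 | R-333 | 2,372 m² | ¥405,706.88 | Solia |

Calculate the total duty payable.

Line 1 (R-333, Solia, 2,372 m², ¥405,706.88):
Base rate for R-333 is 23%.
Duty = ¥405,706.88 × 23% = ¥93,312.58.

¥93,312.58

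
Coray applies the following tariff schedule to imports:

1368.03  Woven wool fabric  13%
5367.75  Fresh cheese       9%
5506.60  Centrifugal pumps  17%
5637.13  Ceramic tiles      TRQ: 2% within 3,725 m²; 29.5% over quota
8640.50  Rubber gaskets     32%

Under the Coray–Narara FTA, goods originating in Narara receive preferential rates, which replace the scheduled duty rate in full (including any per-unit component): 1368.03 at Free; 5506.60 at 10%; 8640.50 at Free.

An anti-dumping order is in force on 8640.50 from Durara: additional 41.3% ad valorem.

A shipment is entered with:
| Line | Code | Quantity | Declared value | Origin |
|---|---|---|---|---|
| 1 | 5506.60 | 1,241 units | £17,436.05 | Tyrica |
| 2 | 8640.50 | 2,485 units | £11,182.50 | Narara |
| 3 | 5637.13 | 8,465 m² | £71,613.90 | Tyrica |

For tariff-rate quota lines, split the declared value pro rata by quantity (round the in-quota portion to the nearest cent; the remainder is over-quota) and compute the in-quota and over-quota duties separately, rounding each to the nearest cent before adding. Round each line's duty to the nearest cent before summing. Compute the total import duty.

£15,424.02

Line 1 (5506.60, Tyrica, 1,241 units, £17,436.05):
Base rate for 5506.60 is 17%.
5506.60 has an FTA preferential rate, but origin Tyrica is not Narara; base rate stands.
Duty = £17,436.05 × 17% = £2,964.13.
Line 2 (8640.50, Narara, 2,485 units, £11,182.50):
Base rate for 8640.50 is 32%.
Origin Narara qualifies under the Coray–Narara agreement and 8640.50 is covered: preferential rate Free applies instead.
The additional-duty order on 8640.50 targets Durara, not Narara; it does not apply.
Duty = £11,182.50 × 0% = £0.00.
Line 3 (5637.13, Tyrica, 8,465 m², £71,613.90):
Code 5637.13 is under a tariff-rate quota (threshold 3,725 m²). In-quota: 3,725 m² at 2%; over-quota: 4,740 m² at 29.5%.
Pro-rata value split: in-quota = £71,613.90 × 3,725/8,465 = £31,513.50; over-quota = £71,613.90 − £31,513.50 = £40,100.40.
In-quota duty = £31,513.50 × 2% = £630.27. Over-quota duty = £40,100.40 × 29.5% = £11,829.62.
Line duty = £630.27 + £11,829.62 = £12,459.89.
Total = £2,964.13 + £0.00 + £12,459.89 = £15,424.02.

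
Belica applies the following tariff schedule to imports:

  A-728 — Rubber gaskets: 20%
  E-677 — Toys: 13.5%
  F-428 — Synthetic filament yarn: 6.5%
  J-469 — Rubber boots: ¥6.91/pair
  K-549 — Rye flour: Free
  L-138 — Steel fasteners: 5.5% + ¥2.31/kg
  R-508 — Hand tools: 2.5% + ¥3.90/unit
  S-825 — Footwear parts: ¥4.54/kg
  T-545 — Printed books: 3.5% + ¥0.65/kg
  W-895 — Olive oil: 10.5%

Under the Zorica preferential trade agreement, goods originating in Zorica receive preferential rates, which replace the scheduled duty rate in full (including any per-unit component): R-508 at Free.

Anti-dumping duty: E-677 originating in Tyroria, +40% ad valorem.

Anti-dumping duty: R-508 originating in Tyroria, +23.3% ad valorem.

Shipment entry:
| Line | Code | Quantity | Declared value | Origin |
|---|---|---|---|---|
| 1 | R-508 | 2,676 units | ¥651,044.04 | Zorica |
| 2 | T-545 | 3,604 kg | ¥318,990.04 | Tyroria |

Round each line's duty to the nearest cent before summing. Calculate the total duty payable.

Line 1 (R-508, Zorica, 2,676 units, ¥651,044.04):
Base rate for R-508 is 2.5% + ¥3.90/unit.
Origin Zorica qualifies under the Belica–Zorica agreement and R-508 is covered: preferential rate Free applies instead.
The additional-duty order on R-508 targets Tyroria, not Zorica; it does not apply.
Duty = ¥651,044.04 × 0% = ¥0.00.
Line 2 (T-545, Tyroria, 3,604 kg, ¥318,990.04):
Base rate for T-545 is 3.5% + ¥0.65/kg.
Duty = ¥318,990.04 × 3.5% + 3,604 × ¥0.65 = ¥13,507.25.
Total = ¥0.00 + ¥13,507.25 = ¥13,507.25.

¥13,507.25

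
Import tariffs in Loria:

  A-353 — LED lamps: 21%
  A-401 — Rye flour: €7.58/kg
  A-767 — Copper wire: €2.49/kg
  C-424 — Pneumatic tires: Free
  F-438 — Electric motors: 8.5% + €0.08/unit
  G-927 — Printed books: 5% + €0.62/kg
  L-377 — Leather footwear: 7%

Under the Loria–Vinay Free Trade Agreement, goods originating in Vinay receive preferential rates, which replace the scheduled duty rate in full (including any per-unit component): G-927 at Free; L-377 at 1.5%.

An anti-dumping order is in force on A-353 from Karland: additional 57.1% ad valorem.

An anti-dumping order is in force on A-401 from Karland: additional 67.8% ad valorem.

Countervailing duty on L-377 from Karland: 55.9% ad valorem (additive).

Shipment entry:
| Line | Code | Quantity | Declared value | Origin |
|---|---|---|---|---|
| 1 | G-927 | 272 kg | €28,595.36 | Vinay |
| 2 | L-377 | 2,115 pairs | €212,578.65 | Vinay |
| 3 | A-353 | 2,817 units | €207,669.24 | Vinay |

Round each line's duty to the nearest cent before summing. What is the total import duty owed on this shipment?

Line 1 (G-927, Vinay, 272 kg, €28,595.36):
Base rate for G-927 is 5% + €0.62/kg.
Origin Vinay qualifies under the Loria–Vinay agreement and G-927 is covered: preferential rate Free applies instead.
Duty = €28,595.36 × 0% = €0.00.
Line 2 (L-377, Vinay, 2,115 pairs, €212,578.65):
Base rate for L-377 is 7%.
Origin Vinay qualifies under the Loria–Vinay agreement and L-377 is covered: preferential rate 1.5% applies instead.
The additional-duty order on L-377 targets Karland, not Vinay; it does not apply.
Duty = €212,578.65 × 1.5% = €3,188.68.
Line 3 (A-353, Vinay, 2,817 units, €207,669.24):
Base rate for A-353 is 21%.
Origin Vinay is the FTA partner but A-353 is not on the preference list; base rate stands.
The additional-duty order on A-353 targets Karland, not Vinay; it does not apply.
Duty = €207,669.24 × 21% = €43,610.54.
Total = €0.00 + €3,188.68 + €43,610.54 = €46,799.22.

€46,799.22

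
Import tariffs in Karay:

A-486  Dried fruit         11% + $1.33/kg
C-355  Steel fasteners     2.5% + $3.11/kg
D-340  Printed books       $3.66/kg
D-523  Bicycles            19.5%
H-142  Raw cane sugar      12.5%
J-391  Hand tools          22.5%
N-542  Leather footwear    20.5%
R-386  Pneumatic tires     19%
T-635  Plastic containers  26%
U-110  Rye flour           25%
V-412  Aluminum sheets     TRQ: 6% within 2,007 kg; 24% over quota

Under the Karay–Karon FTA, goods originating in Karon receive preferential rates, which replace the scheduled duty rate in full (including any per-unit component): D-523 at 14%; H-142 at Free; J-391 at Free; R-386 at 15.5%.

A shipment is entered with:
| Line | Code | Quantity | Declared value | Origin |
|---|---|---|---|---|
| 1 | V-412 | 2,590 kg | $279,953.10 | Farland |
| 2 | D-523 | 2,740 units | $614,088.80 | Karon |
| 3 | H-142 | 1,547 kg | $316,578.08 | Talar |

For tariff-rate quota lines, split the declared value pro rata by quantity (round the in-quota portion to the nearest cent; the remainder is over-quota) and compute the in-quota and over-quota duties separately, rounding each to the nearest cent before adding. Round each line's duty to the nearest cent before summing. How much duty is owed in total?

Line 1 (V-412, Farland, 2,590 kg, $279,953.10):
Code V-412 is under a tariff-rate quota (threshold 2,007 kg). In-quota: 2,007 kg at 6%; over-quota: 583 kg at 24%.
Pro-rata value split: in-quota = $279,953.10 × 2,007/2,590 = $216,936.63; over-quota = $279,953.10 − $216,936.63 = $63,016.47.
In-quota duty = $216,936.63 × 6% = $13,016.20. Over-quota duty = $63,016.47 × 24% = $15,123.95.
Line duty = $13,016.20 + $15,123.95 = $28,140.15.
Line 2 (D-523, Karon, 2,740 units, $614,088.80):
Base rate for D-523 is 19.5%.
Origin Karon qualifies under the Karay–Karon agreement and D-523 is covered: preferential rate 14% applies instead.
Duty = $614,088.80 × 14% = $85,972.43.
Line 3 (H-142, Talar, 1,547 kg, $316,578.08):
Base rate for H-142 is 12.5%.
H-142 has an FTA preferential rate, but origin Talar is not Karon; base rate stands.
Duty = $316,578.08 × 12.5% = $39,572.26.
Total = $28,140.15 + $85,972.43 + $39,572.26 = $153,684.84.

$153,684.84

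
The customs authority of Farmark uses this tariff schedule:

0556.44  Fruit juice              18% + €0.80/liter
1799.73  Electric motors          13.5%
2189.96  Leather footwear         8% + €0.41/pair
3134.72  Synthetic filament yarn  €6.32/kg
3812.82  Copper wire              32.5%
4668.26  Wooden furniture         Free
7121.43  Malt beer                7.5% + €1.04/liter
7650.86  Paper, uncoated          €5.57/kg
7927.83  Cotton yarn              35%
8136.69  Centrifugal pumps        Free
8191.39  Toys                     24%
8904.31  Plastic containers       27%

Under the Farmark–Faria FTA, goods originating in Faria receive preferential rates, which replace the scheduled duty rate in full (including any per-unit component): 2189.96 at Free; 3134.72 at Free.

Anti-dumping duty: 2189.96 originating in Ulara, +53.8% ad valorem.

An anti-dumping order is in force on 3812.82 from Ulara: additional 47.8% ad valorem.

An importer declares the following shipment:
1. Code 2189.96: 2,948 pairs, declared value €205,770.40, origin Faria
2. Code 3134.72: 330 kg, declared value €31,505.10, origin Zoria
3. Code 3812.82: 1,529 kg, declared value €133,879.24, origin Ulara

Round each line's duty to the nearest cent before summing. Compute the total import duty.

€109,590.63

Line 1 (2189.96, Faria, 2,948 pairs, €205,770.40):
Base rate for 2189.96 is 8% + €0.41/pair.
Origin Faria qualifies under the Farmark–Faria agreement and 2189.96 is covered: preferential rate Free applies instead.
The additional-duty order on 2189.96 targets Ulara, not Faria; it does not apply.
Duty = €205,770.40 × 0% = €0.00.
Line 2 (3134.72, Zoria, 330 kg, €31,505.10):
Base rate for 3134.72 is €6.32/kg.
3134.72 has an FTA preferential rate, but origin Zoria is not Faria; base rate stands.
Duty = 330 × €6.32 = €2,085.60.
Line 3 (3812.82, Ulara, 1,529 kg, €133,879.24):
Base rate for 3812.82 is 32.5%.
Additional duty on 3812.82 from Ulara: +47.8%. Applied ad valorem rate: 32.5% + 47.8% = 80.3%.
Duty = €133,879.24 × 80.3% = €107,505.03.
Total = €0.00 + €2,085.60 + €107,505.03 = €109,590.63.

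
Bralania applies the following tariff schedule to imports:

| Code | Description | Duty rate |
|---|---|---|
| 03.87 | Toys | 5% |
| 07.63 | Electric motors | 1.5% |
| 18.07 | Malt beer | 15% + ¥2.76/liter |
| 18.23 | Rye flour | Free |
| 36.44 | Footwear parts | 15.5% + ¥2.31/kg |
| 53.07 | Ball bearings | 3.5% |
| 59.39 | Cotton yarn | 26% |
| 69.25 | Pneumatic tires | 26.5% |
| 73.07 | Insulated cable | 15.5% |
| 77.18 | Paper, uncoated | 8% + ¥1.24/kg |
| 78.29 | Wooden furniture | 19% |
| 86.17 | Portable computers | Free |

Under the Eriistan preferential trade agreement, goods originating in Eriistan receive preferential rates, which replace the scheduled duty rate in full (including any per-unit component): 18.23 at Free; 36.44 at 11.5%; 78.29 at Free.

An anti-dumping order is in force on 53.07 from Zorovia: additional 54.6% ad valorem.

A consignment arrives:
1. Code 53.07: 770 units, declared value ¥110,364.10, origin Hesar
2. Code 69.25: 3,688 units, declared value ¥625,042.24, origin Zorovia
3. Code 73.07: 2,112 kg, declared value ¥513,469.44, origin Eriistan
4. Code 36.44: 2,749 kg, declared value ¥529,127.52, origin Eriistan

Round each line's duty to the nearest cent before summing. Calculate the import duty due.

Line 1 (53.07, Hesar, 770 units, ¥110,364.10):
Base rate for 53.07 is 3.5%.
The additional-duty order on 53.07 targets Zorovia, not Hesar; it does not apply.
Duty = ¥110,364.10 × 3.5% = ¥3,862.74.
Line 2 (69.25, Zorovia, 3,688 units, ¥625,042.24):
Base rate for 69.25 is 26.5%.
Duty = ¥625,042.24 × 26.5% = ¥165,636.19.
Line 3 (73.07, Eriistan, 2,112 kg, ¥513,469.44):
Base rate for 73.07 is 15.5%.
Origin Eriistan is the FTA partner but 73.07 is not on the preference list; base rate stands.
Duty = ¥513,469.44 × 15.5% = ¥79,587.76.
Line 4 (36.44, Eriistan, 2,749 kg, ¥529,127.52):
Base rate for 36.44 is 15.5% + ¥2.31/kg.
Origin Eriistan qualifies under the Bralania–Eriistan agreement and 36.44 is covered: preferential rate 11.5% applies instead.
Duty = ¥529,127.52 × 11.5% = ¥60,849.66.
Total = ¥3,862.74 + ¥165,636.19 + ¥79,587.76 + ¥60,849.66 = ¥309,936.35.

¥309,936.35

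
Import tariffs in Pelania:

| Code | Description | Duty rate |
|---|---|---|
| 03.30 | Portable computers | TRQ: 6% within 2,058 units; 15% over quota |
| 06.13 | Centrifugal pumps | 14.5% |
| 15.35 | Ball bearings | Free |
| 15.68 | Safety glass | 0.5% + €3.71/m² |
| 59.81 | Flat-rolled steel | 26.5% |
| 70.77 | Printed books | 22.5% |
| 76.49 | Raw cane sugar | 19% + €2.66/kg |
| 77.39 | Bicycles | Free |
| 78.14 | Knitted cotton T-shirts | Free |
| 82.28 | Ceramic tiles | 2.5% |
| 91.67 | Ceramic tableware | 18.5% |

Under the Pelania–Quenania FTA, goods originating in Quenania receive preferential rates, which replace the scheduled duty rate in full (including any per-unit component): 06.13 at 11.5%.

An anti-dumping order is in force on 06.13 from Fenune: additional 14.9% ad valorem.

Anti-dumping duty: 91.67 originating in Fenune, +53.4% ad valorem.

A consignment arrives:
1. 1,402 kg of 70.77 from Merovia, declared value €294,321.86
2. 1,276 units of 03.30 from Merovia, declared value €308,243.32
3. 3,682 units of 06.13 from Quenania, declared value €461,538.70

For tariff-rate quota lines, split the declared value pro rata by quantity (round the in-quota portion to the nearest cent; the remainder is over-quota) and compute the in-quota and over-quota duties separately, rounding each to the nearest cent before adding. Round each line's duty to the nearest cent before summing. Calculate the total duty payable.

€137,793.97

Line 1 (70.77, Merovia, 1,402 kg, €294,321.86):
Base rate for 70.77 is 22.5%.
Duty = €294,321.86 × 22.5% = €66,222.42.
Line 2 (03.30, Merovia, 1,276 units, €308,243.32):
Code 03.30 is under a tariff-rate quota (threshold 2,058 units). Quantity 1,276 units is within the quota, so the in-quota rate 6% applies to the full value.
Duty = €308,243.32 × 6% = €18,494.60.
Line 3 (06.13, Quenania, 3,682 units, €461,538.70):
Base rate for 06.13 is 14.5%.
Origin Quenania qualifies under the Pelania–Quenania agreement and 06.13 is covered: preferential rate 11.5% applies instead.
The additional-duty order on 06.13 targets Fenune, not Quenania; it does not apply.
Duty = €461,538.70 × 11.5% = €53,076.95.
Total = €66,222.42 + €18,494.60 + €53,076.95 = €137,793.97.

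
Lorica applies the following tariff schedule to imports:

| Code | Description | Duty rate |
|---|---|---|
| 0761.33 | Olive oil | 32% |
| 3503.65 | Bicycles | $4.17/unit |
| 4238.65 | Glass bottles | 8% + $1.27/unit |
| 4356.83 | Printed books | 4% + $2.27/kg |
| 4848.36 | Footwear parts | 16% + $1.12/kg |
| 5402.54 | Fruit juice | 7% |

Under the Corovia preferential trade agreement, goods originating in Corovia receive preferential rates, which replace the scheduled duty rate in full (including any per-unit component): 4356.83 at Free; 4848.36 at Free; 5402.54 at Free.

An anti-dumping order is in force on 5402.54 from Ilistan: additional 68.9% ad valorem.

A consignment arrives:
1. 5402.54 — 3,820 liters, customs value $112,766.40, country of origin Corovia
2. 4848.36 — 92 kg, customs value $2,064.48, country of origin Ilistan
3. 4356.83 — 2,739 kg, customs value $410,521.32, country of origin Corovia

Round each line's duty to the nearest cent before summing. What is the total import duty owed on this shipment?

$433.36

Line 1 (5402.54, Corovia, 3,820 liters, $112,766.40):
Base rate for 5402.54 is 7%.
Origin Corovia qualifies under the Lorica–Corovia agreement and 5402.54 is covered: preferential rate Free applies instead.
The additional-duty order on 5402.54 targets Ilistan, not Corovia; it does not apply.
Duty = $112,766.40 × 0% = $0.00.
Line 2 (4848.36, Ilistan, 92 kg, $2,064.48):
Base rate for 4848.36 is 16% + $1.12/kg.
4848.36 has an FTA preferential rate, but origin Ilistan is not Corovia; base rate stands.
Duty = $2,064.48 × 16% + 92 × $1.12 = $433.36.
Line 3 (4356.83, Corovia, 2,739 kg, $410,521.32):
Base rate for 4356.83 is 4% + $2.27/kg.
Origin Corovia qualifies under the Lorica–Corovia agreement and 4356.83 is covered: preferential rate Free applies instead.
Duty = $410,521.32 × 0% = $0.00.
Total = $0.00 + $433.36 + $0.00 = $433.36.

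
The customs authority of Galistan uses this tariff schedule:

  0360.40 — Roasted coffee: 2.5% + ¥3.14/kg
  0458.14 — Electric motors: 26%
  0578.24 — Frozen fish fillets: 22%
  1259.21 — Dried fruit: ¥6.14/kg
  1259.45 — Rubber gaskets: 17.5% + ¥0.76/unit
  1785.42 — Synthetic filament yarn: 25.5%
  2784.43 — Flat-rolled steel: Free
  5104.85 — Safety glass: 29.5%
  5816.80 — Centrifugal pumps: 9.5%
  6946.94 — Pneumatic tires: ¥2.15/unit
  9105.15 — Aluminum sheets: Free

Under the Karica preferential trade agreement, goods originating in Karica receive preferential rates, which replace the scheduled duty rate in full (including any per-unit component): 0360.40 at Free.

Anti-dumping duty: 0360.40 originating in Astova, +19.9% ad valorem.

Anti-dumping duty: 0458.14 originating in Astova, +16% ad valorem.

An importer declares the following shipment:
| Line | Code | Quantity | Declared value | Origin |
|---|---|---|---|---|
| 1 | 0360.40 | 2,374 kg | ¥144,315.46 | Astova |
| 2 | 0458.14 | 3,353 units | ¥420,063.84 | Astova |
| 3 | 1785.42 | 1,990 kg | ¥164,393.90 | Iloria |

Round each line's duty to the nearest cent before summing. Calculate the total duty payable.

Line 1 (0360.40, Astova, 2,374 kg, ¥144,315.46):
Base rate for 0360.40 is 2.5% + ¥3.14/kg.
0360.40 has an FTA preferential rate, but origin Astova is not Karica; base rate stands.
Additional duty on 0360.40 from Astova: +19.9%. Applied ad valorem rate: 2.5% + 19.9% = 22.4%.
Duty = ¥144,315.46 × 22.4% + 2,374 × ¥3.14 = ¥39,781.02.
Line 2 (0458.14, Astova, 3,353 units, ¥420,063.84):
Base rate for 0458.14 is 26%.
Additional duty on 0458.14 from Astova: +16%. Applied ad valorem rate: 26% + 16% = 42%.
Duty = ¥420,063.84 × 42% = ¥176,426.81.
Line 3 (1785.42, Iloria, 1,990 kg, ¥164,393.90):
Base rate for 1785.42 is 25.5%.
Duty = ¥164,393.90 × 25.5% = ¥41,920.44.
Total = ¥39,781.02 + ¥176,426.81 + ¥41,920.44 = ¥258,128.27.

¥258,128.27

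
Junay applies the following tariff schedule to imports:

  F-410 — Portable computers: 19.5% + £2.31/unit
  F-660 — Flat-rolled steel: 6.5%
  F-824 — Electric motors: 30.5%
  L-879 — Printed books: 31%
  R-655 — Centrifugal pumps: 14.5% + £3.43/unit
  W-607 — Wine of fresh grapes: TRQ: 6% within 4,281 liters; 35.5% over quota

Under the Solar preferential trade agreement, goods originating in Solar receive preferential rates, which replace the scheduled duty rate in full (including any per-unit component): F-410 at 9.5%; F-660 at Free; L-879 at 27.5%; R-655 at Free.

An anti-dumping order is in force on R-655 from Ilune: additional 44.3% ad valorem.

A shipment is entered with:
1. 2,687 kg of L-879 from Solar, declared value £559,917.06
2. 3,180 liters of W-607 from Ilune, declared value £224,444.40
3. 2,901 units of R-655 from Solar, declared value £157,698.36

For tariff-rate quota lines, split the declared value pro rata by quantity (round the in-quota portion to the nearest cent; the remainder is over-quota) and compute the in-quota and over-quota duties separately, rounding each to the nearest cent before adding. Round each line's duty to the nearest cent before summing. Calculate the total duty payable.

Line 1 (L-879, Solar, 2,687 kg, £559,917.06):
Base rate for L-879 is 31%.
Origin Solar qualifies under the Junay–Solar agreement and L-879 is covered: preferential rate 27.5% applies instead.
Duty = £559,917.06 × 27.5% = £153,977.19.
Line 2 (W-607, Ilune, 3,180 liters, £224,444.40):
Code W-607 is under a tariff-rate quota (threshold 4,281 liters). Quantity 3,180 liters is within the quota, so the in-quota rate 6% applies to the full value.
Duty = £224,444.40 × 6% = £13,466.66.
Line 3 (R-655, Solar, 2,901 units, £157,698.36):
Base rate for R-655 is 14.5% + £3.43/unit.
Origin Solar qualifies under the Junay–Solar agreement and R-655 is covered: preferential rate Free applies instead.
The additional-duty order on R-655 targets Ilune, not Solar; it does not apply.
Duty = £157,698.36 × 0% = £0.00.
Total = £153,977.19 + £13,466.66 + £0.00 = £167,443.85.

£167,443.85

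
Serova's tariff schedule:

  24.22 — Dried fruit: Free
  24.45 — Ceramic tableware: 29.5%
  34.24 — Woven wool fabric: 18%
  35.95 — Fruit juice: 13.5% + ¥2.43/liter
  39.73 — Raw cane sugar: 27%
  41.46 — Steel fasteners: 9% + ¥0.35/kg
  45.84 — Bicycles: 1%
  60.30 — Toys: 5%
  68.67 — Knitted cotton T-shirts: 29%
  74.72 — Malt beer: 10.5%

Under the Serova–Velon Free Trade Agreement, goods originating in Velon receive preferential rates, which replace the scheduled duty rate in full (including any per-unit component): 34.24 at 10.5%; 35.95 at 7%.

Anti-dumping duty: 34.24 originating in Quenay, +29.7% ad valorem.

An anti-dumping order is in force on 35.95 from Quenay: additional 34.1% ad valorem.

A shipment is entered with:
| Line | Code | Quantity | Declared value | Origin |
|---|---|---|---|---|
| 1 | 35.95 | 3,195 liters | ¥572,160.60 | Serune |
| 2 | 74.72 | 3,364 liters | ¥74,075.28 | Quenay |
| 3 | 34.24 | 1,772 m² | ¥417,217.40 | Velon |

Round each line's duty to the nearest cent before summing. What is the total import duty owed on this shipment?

Line 1 (35.95, Serune, 3,195 liters, ¥572,160.60):
Base rate for 35.95 is 13.5% + ¥2.43/liter.
35.95 has an FTA preferential rate, but origin Serune is not Velon; base rate stands.
The additional-duty order on 35.95 targets Quenay, not Serune; it does not apply.
Duty = ¥572,160.60 × 13.5% + 3,195 × ¥2.43 = ¥85,005.53.
Line 2 (74.72, Quenay, 3,364 liters, ¥74,075.28):
Base rate for 74.72 is 10.5%.
Duty = ¥74,075.28 × 10.5% = ¥7,777.90.
Line 3 (34.24, Velon, 1,772 m², ¥417,217.40):
Base rate for 34.24 is 18%.
Origin Velon qualifies under the Serova–Velon agreement and 34.24 is covered: preferential rate 10.5% applies instead.
The additional-duty order on 34.24 targets Quenay, not Velon; it does not apply.
Duty = ¥417,217.40 × 10.5% = ¥43,807.83.
Total = ¥85,005.53 + ¥7,777.90 + ¥43,807.83 = ¥136,591.26.

¥136,591.26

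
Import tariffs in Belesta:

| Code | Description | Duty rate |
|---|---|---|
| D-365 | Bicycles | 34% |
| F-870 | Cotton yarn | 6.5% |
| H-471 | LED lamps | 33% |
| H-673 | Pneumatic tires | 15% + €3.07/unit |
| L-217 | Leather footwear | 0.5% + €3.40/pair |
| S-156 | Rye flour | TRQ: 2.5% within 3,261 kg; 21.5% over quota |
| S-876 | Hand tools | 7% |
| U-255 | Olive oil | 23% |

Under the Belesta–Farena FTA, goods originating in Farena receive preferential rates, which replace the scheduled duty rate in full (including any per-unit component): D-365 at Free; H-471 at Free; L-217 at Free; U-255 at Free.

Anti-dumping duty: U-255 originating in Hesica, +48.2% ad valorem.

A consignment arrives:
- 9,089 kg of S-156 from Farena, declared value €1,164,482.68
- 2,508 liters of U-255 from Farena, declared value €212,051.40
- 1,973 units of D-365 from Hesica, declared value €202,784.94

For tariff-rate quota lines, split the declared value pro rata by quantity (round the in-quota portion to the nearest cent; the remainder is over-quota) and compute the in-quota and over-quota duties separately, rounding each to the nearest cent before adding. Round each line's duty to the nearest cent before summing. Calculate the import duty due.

Line 1 (S-156, Farena, 9,089 kg, €1,164,482.68):
Code S-156 is under a tariff-rate quota (threshold 3,261 kg). In-quota: 3,261 kg at 2.5%; over-quota: 5,828 kg at 21.5%.
Pro-rata value split: in-quota = €1,164,482.68 × 3,261/9,089 = €417,799.32; over-quota = €1,164,482.68 − €417,799.32 = €746,683.36.
In-quota duty = €417,799.32 × 2.5% = €10,444.98. Over-quota duty = €746,683.36 × 21.5% = €160,536.92.
Line duty = €10,444.98 + €160,536.92 = €170,981.90.
Line 2 (U-255, Farena, 2,508 liters, €212,051.40):
Base rate for U-255 is 23%.
Origin Farena qualifies under the Belesta–Farena agreement and U-255 is covered: preferential rate Free applies instead.
The additional-duty order on U-255 targets Hesica, not Farena; it does not apply.
Duty = €212,051.40 × 0% = €0.00.
Line 3 (D-365, Hesica, 1,973 units, €202,784.94):
Base rate for D-365 is 34%.
D-365 has an FTA preferential rate, but origin Hesica is not Farena; base rate stands.
Duty = €202,784.94 × 34% = €68,946.88.
Total = €170,981.90 + €0.00 + €68,946.88 = €239,928.78.

€239,928.78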